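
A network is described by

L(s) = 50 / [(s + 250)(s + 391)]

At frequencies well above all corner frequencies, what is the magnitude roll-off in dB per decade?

Each pole contributes −20 dB/decade at high frequency; each zero contributes +20 dB/decade.
Net: 0 zero(s) − 2 pole(s) → -40 dB/decade.

-40 dB/decade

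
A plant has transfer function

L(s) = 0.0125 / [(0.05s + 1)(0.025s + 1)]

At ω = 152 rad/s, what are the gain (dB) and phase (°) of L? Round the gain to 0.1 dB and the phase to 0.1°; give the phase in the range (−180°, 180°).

-67.6 dB, -157.8°

At ω = 152 rad/s:
pole (1 + j152·0.05) = 1 + j7.6 → |·| ≈ 7.6655, ∠ ≈ 82.50°
pole (1 + j152·0.025) = 1 + j3.8 → |·| ≈ 3.9294, ∠ ≈ 75.26°
|L| = 0.0125 · 1 / (7.6655 · 3.9294) ≈ 0.000415
Gain = 20 log₁₀(0.000415) ≈ -67.64 dB
∠L = (0°) − (82.50° + 75.26°) = -157.76°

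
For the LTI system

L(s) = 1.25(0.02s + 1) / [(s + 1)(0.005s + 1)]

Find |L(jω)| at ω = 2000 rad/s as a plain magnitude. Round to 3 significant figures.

0.00249

At ω = 2000 rad/s:
zero (1 + j2000·0.02) = 1 + j40 → |·| ≈ 40.012, ∠ ≈ 88.57°
pole (1 + j2000·1) = 1 + j2000 → |·| ≈ 2000, ∠ ≈ 89.97°
pole (1 + j2000·0.005) = 1 + j10 → |·| ≈ 10.05, ∠ ≈ 84.29°
|L| = 1.25 · 40.012 / (2000 · 10.05) ≈ 0.0024883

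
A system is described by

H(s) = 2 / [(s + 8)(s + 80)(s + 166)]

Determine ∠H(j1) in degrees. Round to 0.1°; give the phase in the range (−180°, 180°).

-8.2°

At s = jω = j1:
pole (s+8): 8 + j1 → |·| = √(8²+1²) = √65 ≈ 8.0623, ∠ = arctan(1/8) ≈ 7.13°
pole (s+80): 80 + j1 → |·| = √(80²+1²) = √6401 ≈ 80.006, ∠ = arctan(1/80) ≈ 0.72°
pole (s+166): 166 + j1 → |·| = √(166²+1²) = √27557 ≈ 166, ∠ = arctan(1/166) ≈ 0.35°
∠H = 0.00° − 8.20° = -8.20°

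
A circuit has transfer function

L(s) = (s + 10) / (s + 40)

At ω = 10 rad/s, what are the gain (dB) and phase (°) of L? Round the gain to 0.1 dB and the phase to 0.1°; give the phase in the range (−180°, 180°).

Substitute s = j10:
Numerator: (j10) + 10 = 10 + j10
Denominator: (j10) + 40 = 40 + j10
|N| = √(10² + 10²) ≈ 14.142, ∠N ≈ 45.00°
|D| = √(40² + 10²) ≈ 41.231, ∠D ≈ 14.04°
|L| = 14.142 / 41.231 ≈ 0.34299
Gain = 20 log₁₀(0.34299) ≈ -9.29 dB
∠L = 45.00° − 14.04° = 30.96°

-9.3 dB, 31.0°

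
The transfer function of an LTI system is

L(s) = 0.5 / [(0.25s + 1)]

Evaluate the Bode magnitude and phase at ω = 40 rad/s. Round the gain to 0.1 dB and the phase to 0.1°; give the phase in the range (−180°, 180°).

At ω = 40 rad/s:
pole (1 + j40·0.25) = 1 + j10 → |·| ≈ 10.05, ∠ ≈ 84.29°
|L| = 0.5 · 1 / (10.05) ≈ 0.049751
Gain = 20 log₁₀(0.049751) ≈ -26.06 dB
∠L = (0°) − (84.29°) = -84.29°

-26.1 dB, -84.3°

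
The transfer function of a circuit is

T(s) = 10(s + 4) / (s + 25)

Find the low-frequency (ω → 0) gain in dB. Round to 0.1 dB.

4.1 dB

T(0) = 10·4 / (25) = 1.6
20 log₁₀(1.6) ≈ 4.08 dB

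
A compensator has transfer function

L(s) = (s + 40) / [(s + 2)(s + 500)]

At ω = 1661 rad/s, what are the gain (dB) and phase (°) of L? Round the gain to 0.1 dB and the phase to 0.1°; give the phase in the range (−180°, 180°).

At s = jω = j1661:
zero (s+40): 40 + j1661 → |·| = √(40²+1661²) = √2760521 ≈ 1661.5, ∠ = arctan(1661/40) ≈ 88.62°
pole (s+2): 2 + j1661 → |·| = √(2²+1661²) = √2758925 ≈ 1661, ∠ = arctan(1661/2) ≈ 89.93°
pole (s+500): 500 + j1661 → |·| = √(500²+1661²) = √3008921 ≈ 1734.6, ∠ = arctan(1661/500) ≈ 73.25°
|L| = 1 · 1661.5 / 2.8812e+06 ≈ 0.00057667
Gain = 20 log₁₀(0.00057667) ≈ -64.78 dB
∠L = 88.62° − 163.18° = -74.56°

-64.8 dB, -74.6°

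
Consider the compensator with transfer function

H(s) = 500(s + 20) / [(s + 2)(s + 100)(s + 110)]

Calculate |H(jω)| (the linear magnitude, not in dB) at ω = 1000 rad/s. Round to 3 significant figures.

0.000495

At s = jω = j1000:
zero (s+20): 20 + j1000 → |·| = √(20²+1000²) = √1000400 ≈ 1000.2, ∠ = arctan(1000/20) ≈ 88.85°
pole (s+2): 2 + j1000 → |·| = √(2²+1000²) = √1000004 ≈ 1000, ∠ = arctan(1000/2) ≈ 89.89°
pole (s+100): 100 + j1000 → |·| = √(100²+1000²) = √1010000 ≈ 1005, ∠ = arctan(1000/100) ≈ 84.29°
pole (s+110): 110 + j1000 → |·| = √(110²+1000²) = √1012100 ≈ 1006, ∠ = arctan(1000/110) ≈ 83.72°
|H| = 500 · 1000.2 / 1.011e+09 ≈ 0.00049466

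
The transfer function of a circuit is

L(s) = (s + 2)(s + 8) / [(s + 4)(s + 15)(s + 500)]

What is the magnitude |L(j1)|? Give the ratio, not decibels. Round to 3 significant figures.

At s = jω = j1:
zero (s+2): 2 + j1 → |·| = √(2²+1²) = √5 ≈ 2.2361, ∠ = arctan(1/2) ≈ 26.57°
zero (s+8): 8 + j1 → |·| = √(8²+1²) = √65 ≈ 8.0623, ∠ = arctan(1/8) ≈ 7.13°
pole (s+4): 4 + j1 → |·| = √(4²+1²) = √17 ≈ 4.1231, ∠ = arctan(1/4) ≈ 14.04°
pole (s+15): 15 + j1 → |·| = √(15²+1²) = √226 ≈ 15.033, ∠ = arctan(1/15) ≈ 3.81°
pole (s+500): 500 + j1 → |·| = √(500²+1²) = √250001 ≈ 500, ∠ = arctan(1/500) ≈ 0.11°
|L| = 1 · 18.028 / 30991 ≈ 0.00058172

0.000582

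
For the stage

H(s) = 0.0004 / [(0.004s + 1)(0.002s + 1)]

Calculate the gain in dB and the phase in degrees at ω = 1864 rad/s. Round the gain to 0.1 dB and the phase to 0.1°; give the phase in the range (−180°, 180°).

-97.2 dB, -157.3°

At ω = 1864 rad/s:
pole (1 + j1864·0.004) = 1 + j7.456 → |·| ≈ 7.5228, ∠ ≈ 82.36°
pole (1 + j1864·0.002) = 1 + j3.728 → |·| ≈ 3.8598, ∠ ≈ 74.98°
|H| = 0.0004 · 1 / (7.5228 · 3.8598) ≈ 1.3776e-05
Gain = 20 log₁₀(1.3776e-05) ≈ -97.22 dB
∠H = (0°) − (82.36° + 74.98°) = -157.34°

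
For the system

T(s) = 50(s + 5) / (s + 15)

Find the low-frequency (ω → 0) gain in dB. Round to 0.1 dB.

24.4 dB

T(0) = 50·5 / (15) ≈ 16.667
20 log₁₀(16.667) ≈ 24.44 dB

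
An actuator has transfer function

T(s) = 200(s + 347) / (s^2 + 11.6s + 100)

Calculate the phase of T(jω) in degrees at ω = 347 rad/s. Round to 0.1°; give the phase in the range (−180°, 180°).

-133.1°

At s = jω = j347:
zero (s+347): 347 + j347 → |·| = √(347²+347²) = √240818 ≈ 490.73, ∠ = arctan(347/347) ≈ 45.00°
quadratic: (j347)² + 11.6·j347 + 100 = -120309 + j4025.2 → |·| ≈ 1.2038e+05, ∠ ≈ 178.08°
∠T = 45.00° − 178.08° = -133.08°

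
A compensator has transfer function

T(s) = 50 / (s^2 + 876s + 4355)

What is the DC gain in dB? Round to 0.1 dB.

T(0) = 50 / 4355 ≈ 0.011481
20 log₁₀(0.011481) ≈ -38.80 dB

-38.8 dB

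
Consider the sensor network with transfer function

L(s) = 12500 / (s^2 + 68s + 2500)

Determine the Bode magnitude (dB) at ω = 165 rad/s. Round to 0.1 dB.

-6.7 dB

At s = jω = j165:
quadratic: (j165)² + 68·j165 + 2500 = -24725 + j11220 → |·| ≈ 27152, ∠ ≈ 155.59°
|L| = 12500 / 27152 ≈ 0.46037
Gain = 20 log₁₀(0.46037) ≈ -6.74 dB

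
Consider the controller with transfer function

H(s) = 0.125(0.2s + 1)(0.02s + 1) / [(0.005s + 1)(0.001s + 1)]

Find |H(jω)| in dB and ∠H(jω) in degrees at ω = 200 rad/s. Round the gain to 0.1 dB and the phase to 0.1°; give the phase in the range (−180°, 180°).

23.1 dB, 108.2°

At ω = 200 rad/s:
zero (1 + j200·0.2) = 1 + j40 → |·| ≈ 40.012, ∠ ≈ 88.57°
zero (1 + j200·0.02) = 1 + j4 → |·| ≈ 4.1231, ∠ ≈ 75.96°
pole (1 + j200·0.005) = 1 + j1 → |·| ≈ 1.4142, ∠ ≈ 45.00°
pole (1 + j200·0.001) = 1 + j0.2 → |·| ≈ 1.0198, ∠ ≈ 11.31°
|H| = 0.125 · 40.012 · 4.1231 / (1.4142 · 1.0198) ≈ 14.299
Gain = 20 log₁₀(14.299) ≈ 23.11 dB
∠H = (88.57° + 75.96°) − (45.00° + 11.31°) = 108.22°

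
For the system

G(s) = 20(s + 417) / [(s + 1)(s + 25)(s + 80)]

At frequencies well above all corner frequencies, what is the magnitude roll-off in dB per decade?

-40 dB/decade

Each pole contributes −20 dB/decade at high frequency; each zero contributes +20 dB/decade.
Net: 1 zero(s) − 3 pole(s) → -40 dB/decade.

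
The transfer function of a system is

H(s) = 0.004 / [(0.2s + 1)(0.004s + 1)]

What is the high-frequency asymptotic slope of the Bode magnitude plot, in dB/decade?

Each pole contributes −20 dB/decade at high frequency; each zero contributes +20 dB/decade.
Net: 0 zero(s) − 2 pole(s) → -40 dB/decade.

-40 dB/decade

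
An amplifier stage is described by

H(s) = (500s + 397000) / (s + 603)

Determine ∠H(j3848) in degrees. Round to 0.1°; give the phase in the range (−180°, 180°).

Substitute s = j3848:
Numerator: 500(j3848) + 397000 = 397000 + j1924000
Denominator: (j3848) + 603 = 603 + j3848
|N| = √(397000² + 1924000²) ≈ 1.9645e+06, ∠N ≈ 78.34°
|D| = √(603² + 3848²) ≈ 3895, ∠D ≈ 81.09°
∠H = 78.34° − 81.09° = -2.75°

-2.8°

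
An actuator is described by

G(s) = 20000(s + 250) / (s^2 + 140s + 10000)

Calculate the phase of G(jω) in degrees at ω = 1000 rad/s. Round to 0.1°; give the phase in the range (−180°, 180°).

At s = jω = j1000:
zero (s+250): 250 + j1000 → |·| = √(250²+1000²) = √1062500 ≈ 1030.8, ∠ = arctan(1000/250) ≈ 75.96°
quadratic: (j1000)² + 140·j1000 + 10000 = -990000 + j140000 → |·| ≈ 9.9985e+05, ∠ ≈ 171.95°
∠G = 75.96° − 171.95° = -95.99°

-96.0°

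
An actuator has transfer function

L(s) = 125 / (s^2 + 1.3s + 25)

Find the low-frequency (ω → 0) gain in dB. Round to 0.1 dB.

14.0 dB

L(0) = 125 / 25 = 5
20 log₁₀(5) ≈ 13.98 dB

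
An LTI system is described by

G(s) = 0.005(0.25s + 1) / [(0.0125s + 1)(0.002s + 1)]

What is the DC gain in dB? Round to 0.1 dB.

-46.0 dB

G(0) = 0.005 · 1 / 1 = 0.005
20 log₁₀(0.005) ≈ -46.02 dB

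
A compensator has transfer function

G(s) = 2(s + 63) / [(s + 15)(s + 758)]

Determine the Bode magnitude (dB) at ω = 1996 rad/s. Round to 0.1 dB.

-60.6 dB

At s = jω = j1996:
zero (s+63): 63 + j1996 → |·| = √(63²+1996²) = √3987985 ≈ 1997, ∠ = arctan(1996/63) ≈ 88.19°
pole (s+15): 15 + j1996 → |·| = √(15²+1996²) = √3984241 ≈ 1996.1, ∠ = arctan(1996/15) ≈ 89.57°
pole (s+758): 758 + j1996 → |·| = √(758²+1996²) = √4558580 ≈ 2135.1, ∠ = arctan(1996/758) ≈ 69.21°
|G| = 2 · 1997 / 4.2619e+06 ≈ 0.00093714
Gain = 20 log₁₀(0.00093714) ≈ -60.56 dB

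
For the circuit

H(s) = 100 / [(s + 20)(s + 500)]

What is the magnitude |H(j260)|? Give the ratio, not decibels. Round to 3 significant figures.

At s = jω = j260:
pole (s+20): 20 + j260 → |·| = √(20²+260²) = √68000 ≈ 260.77, ∠ = arctan(260/20) ≈ 85.60°
pole (s+500): 500 + j260 → |·| = √(500²+260²) = √317600 ≈ 563.56, ∠ = arctan(260/500) ≈ 27.47°
|H| = 100 / 1.4696e+05 ≈ 0.00068046

0.000680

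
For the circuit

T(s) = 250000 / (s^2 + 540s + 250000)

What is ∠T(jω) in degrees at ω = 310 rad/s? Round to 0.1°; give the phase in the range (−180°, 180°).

-47.4°

At s = jω = j310:
quadratic: (j310)² + 540·j310 + 250000 = 153900 + j167400 → |·| ≈ 2.2739e+05, ∠ ≈ 47.41°
∠T = 0.00° − 47.41° = -47.41°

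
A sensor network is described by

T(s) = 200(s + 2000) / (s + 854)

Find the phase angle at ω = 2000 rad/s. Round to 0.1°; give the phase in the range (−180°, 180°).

-21.9°

At s = jω = j2000:
zero (s+2000): 2000 + j2000 → |·| = √(2000²+2000²) = √8000000 ≈ 2828.4, ∠ = arctan(2000/2000) ≈ 45.00°
pole (s+854): 854 + j2000 → |·| = √(854²+2000²) = √4729316 ≈ 2174.7, ∠ = arctan(2000/854) ≈ 66.88°
∠T = 45.00° − 66.88° = -21.88°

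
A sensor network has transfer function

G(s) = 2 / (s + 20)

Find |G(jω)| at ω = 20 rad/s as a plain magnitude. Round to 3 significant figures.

0.0707

At s = jω = j20:
pole (s+20): 20 + j20 → |·| = √(20²+20²) = √800 ≈ 28.284, ∠ = arctan(20/20) ≈ 45.00°
|G| = 2 / 28.284 ≈ 0.070711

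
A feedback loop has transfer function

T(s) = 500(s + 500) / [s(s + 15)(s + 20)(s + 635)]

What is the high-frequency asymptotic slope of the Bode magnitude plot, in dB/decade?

-60 dB/decade

Each pole contributes −20 dB/decade at high frequency; each zero contributes +20 dB/decade.
Net: 1 zero(s) − 4 pole(s) → -60 dB/decade.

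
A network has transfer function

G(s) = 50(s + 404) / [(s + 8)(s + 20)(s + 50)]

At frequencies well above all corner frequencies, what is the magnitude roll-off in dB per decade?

-40 dB/decade

Each pole contributes −20 dB/decade at high frequency; each zero contributes +20 dB/decade.
Net: 1 zero(s) − 3 pole(s) → -40 dB/decade.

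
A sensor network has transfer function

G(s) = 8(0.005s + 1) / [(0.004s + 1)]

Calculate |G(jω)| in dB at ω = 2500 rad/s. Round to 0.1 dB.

At ω = 2500 rad/s:
zero (1 + j2500·0.005) = 1 + j12.5 → |·| ≈ 12.54, ∠ ≈ 85.43°
pole (1 + j2500·0.004) = 1 + j10 → |·| ≈ 10.05, ∠ ≈ 84.29°
|G| = 8 · 12.54 / (10.05) ≈ 9.9821
Gain = 20 log₁₀(9.9821) ≈ 19.98 dB

20.0 dB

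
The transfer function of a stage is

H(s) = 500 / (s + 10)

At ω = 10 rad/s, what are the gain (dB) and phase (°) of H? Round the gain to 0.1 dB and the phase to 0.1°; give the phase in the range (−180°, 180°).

31.0 dB, -45.0°

At s = jω = j10:
pole (s+10): 10 + j10 → |·| = √(10²+10²) = √200 ≈ 14.142, ∠ = arctan(10/10) ≈ 45.00°
|H| = 500 / 14.142 ≈ 35.356
Gain = 20 log₁₀(35.356) ≈ 30.97 dB
∠H = 0.00° − 45.00° = -45.00°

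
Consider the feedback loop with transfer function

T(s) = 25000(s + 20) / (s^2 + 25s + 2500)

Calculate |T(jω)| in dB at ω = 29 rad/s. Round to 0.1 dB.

At s = jω = j29:
zero (s+20): 20 + j29 → |·| = √(20²+29²) = √1241 ≈ 35.228, ∠ = arctan(29/20) ≈ 55.41°
quadratic: (j29)² + 25·j29 + 2500 = 1659 + j725 → |·| ≈ 1810.5, ∠ ≈ 23.61°
|T| = 25000 · 35.228 / 1810.5 ≈ 486.44
Gain = 20 log₁₀(486.44) ≈ 53.74 dB

53.7 dB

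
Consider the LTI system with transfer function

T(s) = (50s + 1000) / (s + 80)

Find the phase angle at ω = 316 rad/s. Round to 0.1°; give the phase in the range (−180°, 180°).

10.6°

Substitute s = j316:
Numerator: 50(j316) + 1000 = 1000 + j15800
Denominator: (j316) + 80 = 80 + j316
|N| = √(1000² + 15800²) ≈ 15832, ∠N ≈ 86.38°
|D| = √(80² + 316²) ≈ 325.97, ∠D ≈ 75.79°
∠T = 86.38° − 75.79° = 10.59°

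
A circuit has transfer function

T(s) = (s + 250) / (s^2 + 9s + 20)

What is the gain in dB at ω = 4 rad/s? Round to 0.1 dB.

Substitute s = j4:
Numerator: (j4) + 250 = 250 + j4
Denominator: (j4)^2 + 9(j4) + 20 = 4 + j36
|N| = √(250² + 4²) ≈ 250.03, ∠N ≈ 0.92°
|D| = √(4² + 36²) ≈ 36.222, ∠D ≈ 83.66°
|T| = 250.03 / 36.222 ≈ 6.9027
Gain = 20 log₁₀(6.9027) ≈ 16.78 dB

16.8 dB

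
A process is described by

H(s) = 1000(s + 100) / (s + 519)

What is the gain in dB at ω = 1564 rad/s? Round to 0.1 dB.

At s = jω = j1564:
zero (s+100): 100 + j1564 → |·| = √(100²+1564²) = √2456096 ≈ 1567.2, ∠ = arctan(1564/100) ≈ 86.34°
pole (s+519): 519 + j1564 → |·| = √(519²+1564²) = √2715457 ≈ 1647.9, ∠ = arctan(1564/519) ≈ 71.64°
|H| = 1000 · 1567.2 / 1647.9 ≈ 951.03
Gain = 20 log₁₀(951.03) ≈ 59.56 dB

59.6 dB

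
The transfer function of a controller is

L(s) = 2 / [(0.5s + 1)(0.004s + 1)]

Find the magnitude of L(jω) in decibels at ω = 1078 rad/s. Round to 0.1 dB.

At ω = 1078 rad/s:
pole (1 + j1078·0.5) = 1 + j539 → |·| ≈ 539, ∠ ≈ 89.89°
pole (1 + j1078·0.004) = 1 + j4.312 → |·| ≈ 4.4264, ∠ ≈ 76.94°
|L| = 2 · 1 / (539 · 4.4264) ≈ 0.00083828
Gain = 20 log₁₀(0.00083828) ≈ -61.53 dB

-61.5 dB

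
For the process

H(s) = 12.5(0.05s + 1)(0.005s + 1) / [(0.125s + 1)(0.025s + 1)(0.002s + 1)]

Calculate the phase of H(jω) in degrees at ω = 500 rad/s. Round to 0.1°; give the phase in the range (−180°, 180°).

At ω = 500 rad/s:
zero (1 + j500·0.05) = 1 + j25 → |·| ≈ 25.02, ∠ ≈ 87.71°
zero (1 + j500·0.005) = 1 + j2.5 → |·| ≈ 2.6926, ∠ ≈ 68.20°
pole (1 + j500·0.125) = 1 + j62.5 → |·| ≈ 62.508, ∠ ≈ 89.08°
pole (1 + j500·0.025) = 1 + j12.5 → |·| ≈ 12.54, ∠ ≈ 85.43°
pole (1 + j500·0.002) = 1 + j1 → |·| ≈ 1.4142, ∠ ≈ 45.00°
∠H = (87.71° + 68.20°) − (89.08° + 85.43° + 45.00°) = -63.60°

-63.6°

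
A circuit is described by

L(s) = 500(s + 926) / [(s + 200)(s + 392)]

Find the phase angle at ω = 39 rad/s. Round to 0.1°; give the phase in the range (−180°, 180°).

-14.3°

At s = jω = j39:
zero (s+926): 926 + j39 → |·| = √(926²+39²) = √858997 ≈ 926.82, ∠ = arctan(39/926) ≈ 2.41°
pole (s+200): 200 + j39 → |·| = √(200²+39²) = √41521 ≈ 203.77, ∠ = arctan(39/200) ≈ 11.03°
pole (s+392): 392 + j39 → |·| = √(392²+39²) = √155185 ≈ 393.94, ∠ = arctan(39/392) ≈ 5.68°
∠L = 2.41° − 16.71° = -14.30°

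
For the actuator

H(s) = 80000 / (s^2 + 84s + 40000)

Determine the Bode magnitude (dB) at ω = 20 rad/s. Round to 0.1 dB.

6.1 dB

At s = jω = j20:
quadratic: (j20)² + 84·j20 + 40000 = 39600 + j1680 → |·| ≈ 39636, ∠ ≈ 2.43°
|H| = 80000 / 39636 ≈ 2.0184
Gain = 20 log₁₀(2.0184) ≈ 6.10 dB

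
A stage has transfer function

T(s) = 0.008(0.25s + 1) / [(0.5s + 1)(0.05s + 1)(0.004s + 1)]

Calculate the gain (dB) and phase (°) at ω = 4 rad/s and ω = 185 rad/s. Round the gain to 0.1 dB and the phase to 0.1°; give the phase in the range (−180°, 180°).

ω = 4: -46.1 dB, -30.7°; ω = 185: -69.2 dB, -121.0°

At ω = 4 rad/s:
zero (1 + j4·0.25) = 1 + j1 → |·| ≈ 1.4142, ∠ ≈ 45.00°
pole (1 + j4·0.5) = 1 + j2 → |·| ≈ 2.2361, ∠ ≈ 63.43°
pole (1 + j4·0.05) = 1 + j0.2 → |·| ≈ 1.0198, ∠ ≈ 11.31°
pole (1 + j4·0.004) = 1 + j0.016 → |·| ≈ 1.0001, ∠ ≈ 0.92°
|T| = 0.008 · 1.4142 / (2.2361 · 1.0198 · 1.0001) ≈ 0.0049608
Gain = 20 log₁₀(0.0049608) ≈ -46.09 dB
∠T = (45.00°) − (63.43° + 11.31° + 0.92°) = -30.66°

At ω = 185 rad/s:
zero (1 + j185·0.25) = 1 + j46.25 → |·| ≈ 46.261, ∠ ≈ 88.76°
pole (1 + j185·0.5) = 1 + j92.5 → |·| ≈ 92.505, ∠ ≈ 89.38°
pole (1 + j185·0.05) = 1 + j9.25 → |·| ≈ 9.3039, ∠ ≈ 83.83°
pole (1 + j185·0.004) = 1 + j0.74 → |·| ≈ 1.244, ∠ ≈ 36.50°
|T| = 0.008 · 46.261 / (92.505 · 9.3039 · 1.244) ≈ 0.00034566
Gain = 20 log₁₀(0.00034566) ≈ -69.23 dB
∠T = (88.76°) − (89.38° + 83.83° + 36.50°) = -120.95°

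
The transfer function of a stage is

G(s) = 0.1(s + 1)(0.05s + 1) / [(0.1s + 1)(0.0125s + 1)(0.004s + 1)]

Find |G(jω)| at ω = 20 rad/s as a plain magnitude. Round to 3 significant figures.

1.22

At ω = 20 rad/s:
zero (1 + j20·1) = 1 + j20 → |·| ≈ 20.025, ∠ ≈ 87.14°
zero (1 + j20·0.05) = 1 + j1 → |·| ≈ 1.4142, ∠ ≈ 45.00°
pole (1 + j20·0.1) = 1 + j2 → |·| ≈ 2.2361, ∠ ≈ 63.43°
pole (1 + j20·0.0125) = 1 + j0.25 → |·| ≈ 1.0308, ∠ ≈ 14.04°
pole (1 + j20·0.004) = 1 + j0.08 → |·| ≈ 1.0032, ∠ ≈ 4.57°
|G| = 0.1 · 20.025 · 1.4142 / (2.2361 · 1.0308 · 1.0032) ≈ 1.2247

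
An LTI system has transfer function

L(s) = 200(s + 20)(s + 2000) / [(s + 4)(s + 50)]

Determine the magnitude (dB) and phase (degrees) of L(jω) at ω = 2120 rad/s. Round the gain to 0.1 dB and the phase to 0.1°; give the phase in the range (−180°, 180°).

At s = jω = j2120:
zero (s+20): 20 + j2120 → |·| = √(20²+2120²) = √4494800 ≈ 2120.1, ∠ = arctan(2120/20) ≈ 89.46°
zero (s+2000): 2000 + j2120 → |·| = √(2000²+2120²) = √8494400 ≈ 2914.5, ∠ = arctan(2120/2000) ≈ 46.67°
pole (s+4): 4 + j2120 → |·| = √(4²+2120²) = √4494416 ≈ 2120, ∠ = arctan(2120/4) ≈ 89.89°
pole (s+50): 50 + j2120 → |·| = √(50²+2120²) = √4496900 ≈ 2120.6, ∠ = arctan(2120/50) ≈ 88.65°
|L| = 200 · 6.179e+06 / 4.4957e+06 ≈ 274.88
Gain = 20 log₁₀(274.88) ≈ 48.78 dB
∠L = 136.13° − 178.54° = -42.41°

48.8 dB, -42.4°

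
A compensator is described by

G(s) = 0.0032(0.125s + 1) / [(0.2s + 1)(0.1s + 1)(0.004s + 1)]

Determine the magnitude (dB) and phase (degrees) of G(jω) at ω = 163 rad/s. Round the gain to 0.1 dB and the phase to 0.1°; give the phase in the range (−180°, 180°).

At ω = 163 rad/s:
zero (1 + j163·0.125) = 1 + j20.375 → |·| ≈ 20.4, ∠ ≈ 87.19°
pole (1 + j163·0.2) = 1 + j32.6 → |·| ≈ 32.615, ∠ ≈ 88.24°
pole (1 + j163·0.1) = 1 + j16.3 → |·| ≈ 16.331, ∠ ≈ 86.49°
pole (1 + j163·0.004) = 1 + j0.652 → |·| ≈ 1.1938, ∠ ≈ 33.10°
|G| = 0.0032 · 20.4 / (32.615 · 16.331 · 1.1938) ≈ 0.00010266
Gain = 20 log₁₀(0.00010266) ≈ -79.77 dB
∠G = (87.19°) − (88.24° + 86.49° + 33.10°) = -120.64°

-79.8 dB, -120.6°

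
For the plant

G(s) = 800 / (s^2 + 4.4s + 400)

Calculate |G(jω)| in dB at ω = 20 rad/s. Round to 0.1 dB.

19.2 dB

At s = jω = j20:
quadratic: (j20)² + 4.4·j20 + 400 = 0 + j88 → |·| ≈ 88, ∠ ≈ 90.00°
|G| = 800 / 88 ≈ 9.0909
Gain = 20 log₁₀(9.0909) ≈ 19.17 dB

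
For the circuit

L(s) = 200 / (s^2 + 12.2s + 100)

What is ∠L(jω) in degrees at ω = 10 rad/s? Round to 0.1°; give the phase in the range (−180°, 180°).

At s = jω = j10:
quadratic: (j10)² + 12.2·j10 + 100 = 0 + j122 → |·| ≈ 122, ∠ ≈ 90.00°
∠L = 0.00° − 90.00° = -90.00°

-90.0°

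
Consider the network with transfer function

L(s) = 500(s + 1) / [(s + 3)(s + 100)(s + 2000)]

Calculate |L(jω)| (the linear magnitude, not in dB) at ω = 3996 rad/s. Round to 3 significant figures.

2.80e-05

At s = jω = j3996:
zero (s+1): 1 + j3996 → |·| = √(1²+3996²) = √15968017 ≈ 3996, ∠ = arctan(3996/1) ≈ 89.99°
pole (s+3): 3 + j3996 → |·| = √(3²+3996²) = √15968025 ≈ 3996, ∠ = arctan(3996/3) ≈ 89.96°
pole (s+100): 100 + j3996 → |·| = √(100²+3996²) = √15978016 ≈ 3997.3, ∠ = arctan(3996/100) ≈ 88.57°
pole (s+2000): 2000 + j3996 → |·| = √(2000²+3996²) = √19968016 ≈ 4468.6, ∠ = arctan(3996/2000) ≈ 63.41°
|L| = 500 · 3996 / 7.1378e+10 ≈ 2.7992e-05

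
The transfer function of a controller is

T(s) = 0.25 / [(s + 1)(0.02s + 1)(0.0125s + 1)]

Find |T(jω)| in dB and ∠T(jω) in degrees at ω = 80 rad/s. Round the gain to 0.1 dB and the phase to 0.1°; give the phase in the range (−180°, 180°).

-58.6 dB, 167.7°

At ω = 80 rad/s:
pole (1 + j80·1) = 1 + j80 → |·| ≈ 80.006, ∠ ≈ 89.28°
pole (1 + j80·0.02) = 1 + j1.6 → |·| ≈ 1.8868, ∠ ≈ 57.99°
pole (1 + j80·0.0125) = 1 + j1 → |·| ≈ 1.4142, ∠ ≈ 45.00°
|T| = 0.25 · 1 / (80.006 · 1.8868 · 1.4142) ≈ 0.0011711
Gain = 20 log₁₀(0.0011711) ≈ -58.63 dB
∠T = (0°) − (89.28° + 57.99° + 45.00°) = -192.27° ≡ 167.73° (principal value)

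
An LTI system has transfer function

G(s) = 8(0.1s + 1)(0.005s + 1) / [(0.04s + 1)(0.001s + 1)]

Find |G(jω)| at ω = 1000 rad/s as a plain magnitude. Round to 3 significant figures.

At ω = 1000 rad/s:
zero (1 + j1000·0.1) = 1 + j100 → |·| ≈ 100, ∠ ≈ 89.43°
zero (1 + j1000·0.005) = 1 + j5 → |·| ≈ 5.099, ∠ ≈ 78.69°
pole (1 + j1000·0.04) = 1 + j40 → |·| ≈ 40.012, ∠ ≈ 88.57°
pole (1 + j1000·0.001) = 1 + j1 → |·| ≈ 1.4142, ∠ ≈ 45.00°
|G| = 8 · 100 · 5.099 / (40.012 · 1.4142) ≈ 72.09

72.1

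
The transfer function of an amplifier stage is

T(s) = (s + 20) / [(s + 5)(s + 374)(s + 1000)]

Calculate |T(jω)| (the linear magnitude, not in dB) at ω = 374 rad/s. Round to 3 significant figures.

At s = jω = j374:
zero (s+20): 20 + j374 → |·| = √(20²+374²) = √140276 ≈ 374.53, ∠ = arctan(374/20) ≈ 86.94°
pole (s+5): 5 + j374 → |·| = √(5²+374²) = √139901 ≈ 374.03, ∠ = arctan(374/5) ≈ 89.23°
pole (s+374): 374 + j374 → |·| = √(374²+374²) = √279752 ≈ 528.92, ∠ = arctan(374/374) ≈ 45.00°
pole (s+1000): 1000 + j374 → |·| = √(1000²+374²) = √1139876 ≈ 1067.6, ∠ = arctan(374/1000) ≈ 20.51°
|T| = 1 · 374.53 / 2.1121e+08 ≈ 1.7733e-06

1.77e-06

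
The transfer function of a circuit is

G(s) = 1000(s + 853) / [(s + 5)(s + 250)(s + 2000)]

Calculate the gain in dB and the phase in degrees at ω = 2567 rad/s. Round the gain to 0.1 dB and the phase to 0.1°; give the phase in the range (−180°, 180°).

-78.0 dB, -154.8°

At s = jω = j2567:
zero (s+853): 853 + j2567 → |·| = √(853²+2567²) = √7317098 ≈ 2705, ∠ = arctan(2567/853) ≈ 71.62°
pole (s+5): 5 + j2567 → |·| = √(5²+2567²) = √6589514 ≈ 2567, ∠ = arctan(2567/5) ≈ 89.89°
pole (s+250): 250 + j2567 → |·| = √(250²+2567²) = √6651989 ≈ 2579.1, ∠ = arctan(2567/250) ≈ 84.44°
pole (s+2000): 2000 + j2567 → |·| = √(2000²+2567²) = √10589489 ≈ 3254.1, ∠ = arctan(2567/2000) ≈ 52.08°
|G| = 1000 · 2705 / 2.1544e+10 ≈ 0.00012556
Gain = 20 log₁₀(0.00012556) ≈ -78.02 dB
∠G = 71.62° − 226.41° = -154.79°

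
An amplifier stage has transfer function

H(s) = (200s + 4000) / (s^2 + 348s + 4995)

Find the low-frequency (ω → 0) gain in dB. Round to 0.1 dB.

H(0) = 4000 / 4995 ≈ 0.8008
20 log₁₀(0.8008) ≈ -1.93 dB

-1.9 dB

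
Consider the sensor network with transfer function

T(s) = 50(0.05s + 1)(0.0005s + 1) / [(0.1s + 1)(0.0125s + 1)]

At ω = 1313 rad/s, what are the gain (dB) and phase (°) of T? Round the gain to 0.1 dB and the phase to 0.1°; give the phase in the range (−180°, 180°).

5.2 dB, -53.7°

At ω = 1313 rad/s:
zero (1 + j1313·0.05) = 1 + j65.65 → |·| ≈ 65.658, ∠ ≈ 89.13°
zero (1 + j1313·0.0005) = 1 + j0.6565 → |·| ≈ 1.1962, ∠ ≈ 33.28°
pole (1 + j1313·0.1) = 1 + j131.3 → |·| ≈ 131.3, ∠ ≈ 89.56°
pole (1 + j1313·0.0125) = 1 + j16.4125 → |·| ≈ 16.443, ∠ ≈ 86.51°
|T| = 50 · 65.658 · 1.1962 / (131.3 · 16.443) ≈ 1.8189
Gain = 20 log₁₀(1.8189) ≈ 5.20 dB
∠T = (89.13° + 33.28°) − (89.56° + 86.51°) = -53.66°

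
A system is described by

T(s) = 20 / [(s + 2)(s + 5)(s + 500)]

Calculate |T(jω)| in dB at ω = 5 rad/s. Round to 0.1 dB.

-59.6 dB

At s = jω = j5:
pole (s+2): 2 + j5 → |·| = √(2²+5²) = √29 ≈ 5.3852, ∠ = arctan(5/2) ≈ 68.20°
pole (s+5): 5 + j5 → |·| = √(5²+5²) = √50 ≈ 7.0711, ∠ = arctan(5/5) ≈ 45.00°
pole (s+500): 500 + j5 → |·| = √(500²+5²) = √250025 ≈ 500.02, ∠ = arctan(5/500) ≈ 0.57°
|T| = 20 / 19040 ≈ 0.0010504
Gain = 20 log₁₀(0.0010504) ≈ -59.57 dB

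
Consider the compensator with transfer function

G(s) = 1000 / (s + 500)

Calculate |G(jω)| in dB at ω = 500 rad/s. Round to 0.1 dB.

At s = jω = j500:
pole (s+500): 500 + j500 → |·| = √(500²+500²) = √500000 ≈ 707.11, ∠ = arctan(500/500) ≈ 45.00°
|G| = 1000 / 707.11 ≈ 1.4142
Gain = 20 log₁₀(1.4142) ≈ 3.01 dB

3.0 dB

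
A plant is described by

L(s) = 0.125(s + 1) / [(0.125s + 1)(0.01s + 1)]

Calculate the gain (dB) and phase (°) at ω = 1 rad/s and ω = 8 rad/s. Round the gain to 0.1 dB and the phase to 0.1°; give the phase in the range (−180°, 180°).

ω = 1: -15.1 dB, 37.3°; ω = 8: -3.0 dB, 33.3°

At ω = 1 rad/s:
zero (1 + j1·1) = 1 + j1 → |·| ≈ 1.4142, ∠ ≈ 45.00°
pole (1 + j1·0.125) = 1 + j0.125 → |·| ≈ 1.0078, ∠ ≈ 7.13°
pole (1 + j1·0.01) = 1 + j0.01 → |·| ≈ 1, ∠ ≈ 0.57°
|L| = 0.125 · 1.4142 / (1.0078 · 1) ≈ 0.17541
Gain = 20 log₁₀(0.17541) ≈ -15.12 dB
∠L = (45.00°) − (7.13° + 0.57°) = 37.30°

At ω = 8 rad/s:
zero (1 + j8·1) = 1 + j8 → |·| ≈ 8.0623, ∠ ≈ 82.87°
pole (1 + j8·0.125) = 1 + j1 → |·| ≈ 1.4142, ∠ ≈ 45.00°
pole (1 + j8·0.01) = 1 + j0.08 → |·| ≈ 1.0032, ∠ ≈ 4.57°
|L| = 0.125 · 8.0623 / (1.4142 · 1.0032) ≈ 0.71035
Gain = 20 log₁₀(0.71035) ≈ -2.97 dB
∠L = (82.87°) − (45.00° + 4.57°) = 33.30°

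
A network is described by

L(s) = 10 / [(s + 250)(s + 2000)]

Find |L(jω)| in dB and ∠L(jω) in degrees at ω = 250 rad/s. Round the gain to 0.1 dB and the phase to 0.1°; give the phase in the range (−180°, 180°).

-97.1 dB, -52.1°

At s = jω = j250:
pole (s+250): 250 + j250 → |·| = √(250²+250²) = √125000 ≈ 353.55, ∠ = arctan(250/250) ≈ 45.00°
pole (s+2000): 2000 + j250 → |·| = √(2000²+250²) = √4062500 ≈ 2015.6, ∠ = arctan(250/2000) ≈ 7.13°
|L| = 10 / 7.1262e+05 ≈ 1.4033e-05
Gain = 20 log₁₀(1.4033e-05) ≈ -97.06 dB
∠L = 0.00° − 52.13° = -52.13°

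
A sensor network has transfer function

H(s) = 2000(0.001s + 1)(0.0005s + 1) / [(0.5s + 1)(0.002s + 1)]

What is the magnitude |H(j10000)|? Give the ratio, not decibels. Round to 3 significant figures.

At ω = 10000 rad/s:
zero (1 + j10000·0.001) = 1 + j10 → |·| ≈ 10.05, ∠ ≈ 84.29°
zero (1 + j10000·0.0005) = 1 + j5 → |·| ≈ 5.099, ∠ ≈ 78.69°
pole (1 + j10000·0.5) = 1 + j5000 → |·| ≈ 5000, ∠ ≈ 89.99°
pole (1 + j10000·0.002) = 1 + j20 → |·| ≈ 20.025, ∠ ≈ 87.14°
|H| = 2000 · 10.05 · 5.099 / (5000 · 20.025) ≈ 1.0236

1.02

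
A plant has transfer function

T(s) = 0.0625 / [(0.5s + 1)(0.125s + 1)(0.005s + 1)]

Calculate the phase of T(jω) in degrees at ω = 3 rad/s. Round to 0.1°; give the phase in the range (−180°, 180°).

-77.7°

At ω = 3 rad/s:
pole (1 + j3·0.5) = 1 + j1.5 → |·| ≈ 1.8028, ∠ ≈ 56.31°
pole (1 + j3·0.125) = 1 + j0.375 → |·| ≈ 1.068, ∠ ≈ 20.56°
pole (1 + j3·0.005) = 1 + j0.015 → |·| ≈ 1.0001, ∠ ≈ 0.86°
∠T = (0°) − (56.31° + 20.56° + 0.86°) = -77.73°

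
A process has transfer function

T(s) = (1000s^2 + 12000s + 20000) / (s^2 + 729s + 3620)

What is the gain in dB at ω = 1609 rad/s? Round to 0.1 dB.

59.2 dB

Substitute s = j1609:
Numerator: 1000(j1609)^2 + 12000(j1609) + 20000 = -2588861000 + j19308000
Denominator: (j1609)^2 + 729(j1609) + 3620 = -2585261 + j1172961
|N| = √(2588861000² + 19308000²) ≈ 2.5889e+09, ∠N ≈ 179.57°
|D| = √(2585261² + 1172961²) ≈ 2.8389e+06, ∠D ≈ 155.60°
|T| = 2.5889e+09 / 2.8389e+06 ≈ 911.94
Gain = 20 log₁₀(911.94) ≈ 59.20 dB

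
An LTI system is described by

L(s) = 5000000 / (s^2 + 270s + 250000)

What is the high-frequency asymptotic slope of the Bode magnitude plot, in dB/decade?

-40 dB/decade

Each pole contributes −20 dB/decade at high frequency; each zero contributes +20 dB/decade.
Net: 0 zero(s) − 2 pole(s) → -40 dB/decade.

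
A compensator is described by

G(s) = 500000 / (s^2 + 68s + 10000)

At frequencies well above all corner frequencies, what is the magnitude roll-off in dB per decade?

-40 dB/decade

Each pole contributes −20 dB/decade at high frequency; each zero contributes +20 dB/decade.
Net: 0 zero(s) − 2 pole(s) → -40 dB/decade.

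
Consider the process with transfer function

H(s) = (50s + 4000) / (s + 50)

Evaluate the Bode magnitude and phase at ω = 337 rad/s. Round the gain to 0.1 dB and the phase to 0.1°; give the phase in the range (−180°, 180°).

34.1 dB, -4.9°

Substitute s = j337:
Numerator: 50(j337) + 4000 = 4000 + j16850
Denominator: (j337) + 50 = 50 + j337
|N| = √(4000² + 16850²) ≈ 17318, ∠N ≈ 76.65°
|D| = √(50² + 337²) ≈ 340.69, ∠D ≈ 81.56°
|H| = 17318 / 340.69 ≈ 50.832
Gain = 20 log₁₀(50.832) ≈ 34.12 dB
∠H = 76.65° − 81.56° = -4.91°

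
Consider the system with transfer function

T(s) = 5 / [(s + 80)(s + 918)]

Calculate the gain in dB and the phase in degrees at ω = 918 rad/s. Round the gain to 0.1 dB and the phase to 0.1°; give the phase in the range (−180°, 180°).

At s = jω = j918:
pole (s+80): 80 + j918 → |·| = √(80²+918²) = √849124 ≈ 921.48, ∠ = arctan(918/80) ≈ 85.02°
pole (s+918): 918 + j918 → |·| = √(918²+918²) = √1685448 ≈ 1298.2, ∠ = arctan(918/918) ≈ 45.00°
|T| = 5 / 1.1963e+06 ≈ 4.1796e-06
Gain = 20 log₁₀(4.1796e-06) ≈ -107.58 dB
∠T = 0.00° − 130.02° = -130.02°

-107.6 dB, -130.0°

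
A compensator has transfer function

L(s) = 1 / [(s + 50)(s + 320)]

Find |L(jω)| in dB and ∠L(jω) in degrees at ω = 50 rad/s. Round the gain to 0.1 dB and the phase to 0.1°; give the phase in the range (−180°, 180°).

-87.2 dB, -53.9°

At s = jω = j50:
pole (s+50): 50 + j50 → |·| = √(50²+50²) = √5000 ≈ 70.711, ∠ = arctan(50/50) ≈ 45.00°
pole (s+320): 320 + j50 → |·| = √(320²+50²) = √104900 ≈ 323.88, ∠ = arctan(50/320) ≈ 8.88°
|L| = 1 / 22902 ≈ 4.3664e-05
Gain = 20 log₁₀(4.3664e-05) ≈ -87.20 dB
∠L = 0.00° − 53.88° = -53.88°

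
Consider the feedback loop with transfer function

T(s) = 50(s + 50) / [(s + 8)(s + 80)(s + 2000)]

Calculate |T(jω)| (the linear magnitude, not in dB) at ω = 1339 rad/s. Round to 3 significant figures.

1.55e-05

At s = jω = j1339:
zero (s+50): 50 + j1339 → |·| = √(50²+1339²) = √1795421 ≈ 1339.9, ∠ = arctan(1339/50) ≈ 87.86°
pole (s+8): 8 + j1339 → |·| = √(8²+1339²) = √1792985 ≈ 1339, ∠ = arctan(1339/8) ≈ 89.66°
pole (s+80): 80 + j1339 → |·| = √(80²+1339²) = √1799321 ≈ 1341.4, ∠ = arctan(1339/80) ≈ 86.58°
pole (s+2000): 2000 + j1339 → |·| = √(2000²+1339²) = √5792921 ≈ 2406.8, ∠ = arctan(1339/2000) ≈ 33.80°
|T| = 50 · 1339.9 / 4.3229e+09 ≈ 1.5498e-05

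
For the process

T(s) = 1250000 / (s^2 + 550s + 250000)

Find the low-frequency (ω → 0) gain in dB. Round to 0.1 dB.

T(0) = 1250000 / 250000 = 5
20 log₁₀(5) ≈ 13.98 dB

14.0 dB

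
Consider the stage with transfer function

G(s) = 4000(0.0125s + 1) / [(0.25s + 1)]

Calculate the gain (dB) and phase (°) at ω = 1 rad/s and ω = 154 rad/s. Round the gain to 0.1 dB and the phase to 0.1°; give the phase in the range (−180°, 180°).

ω = 1: 71.8 dB, -13.3°; ω = 154: 47.1 dB, -26.0°

At ω = 1 rad/s:
zero (1 + j1·0.0125) = 1 + j0.0125 → |·| ≈ 1.0001, ∠ ≈ 0.72°
pole (1 + j1·0.25) = 1 + j0.25 → |·| ≈ 1.0308, ∠ ≈ 14.04°
|G| = 4000 · 1.0001 / (1.0308) ≈ 3880.9
Gain = 20 log₁₀(3880.9) ≈ 71.78 dB
∠G = (0.72°) − (14.04°) = -13.32°

At ω = 154 rad/s:
zero (1 + j154·0.0125) = 1 + j1.925 → |·| ≈ 2.1692, ∠ ≈ 62.55°
pole (1 + j154·0.25) = 1 + j38.5 → |·| ≈ 38.513, ∠ ≈ 88.51°
|G| = 4000 · 2.1692 / (38.513) ≈ 225.3
Gain = 20 log₁₀(225.3) ≈ 47.06 dB
∠G = (62.55°) − (88.51°) = -25.96°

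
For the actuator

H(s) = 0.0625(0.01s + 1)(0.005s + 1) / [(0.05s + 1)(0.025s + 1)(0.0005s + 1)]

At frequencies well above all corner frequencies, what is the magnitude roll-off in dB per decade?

-20 dB/decade

Each pole contributes −20 dB/decade at high frequency; each zero contributes +20 dB/decade.
Net: 2 zero(s) − 3 pole(s) → -20 dB/decade.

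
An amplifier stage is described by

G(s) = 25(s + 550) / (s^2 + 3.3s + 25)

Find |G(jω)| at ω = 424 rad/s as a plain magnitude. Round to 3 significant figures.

At s = jω = j424:
zero (s+550): 550 + j424 → |·| = √(550²+424²) = √482276 ≈ 694.46, ∠ = arctan(424/550) ≈ 37.63°
quadratic: (j424)² + 3.3·j424 + 25 = -179751 + j1399.2 → |·| ≈ 1.7976e+05, ∠ ≈ 179.55°
|G| = 25 · 694.46 / 1.7976e+05 ≈ 0.096582

0.0966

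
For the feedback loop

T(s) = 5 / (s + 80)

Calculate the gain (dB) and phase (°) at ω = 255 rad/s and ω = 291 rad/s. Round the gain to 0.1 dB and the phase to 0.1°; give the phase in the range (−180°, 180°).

Substitute s = j255:
Numerator: 5 = 5 + j0
Denominator: (j255) + 80 = 80 + j255
|N| = √(5² + 0²) ≈ 5, ∠N ≈ 0.00°
|D| = √(80² + 255²) ≈ 267.25, ∠D ≈ 72.58°
|T| = 5 / 267.25 ≈ 0.018709
Gain = 20 log₁₀(0.018709) ≈ -34.56 dB
∠T = 0.00° − 72.58° = -72.58°

Substitute s = j291:
Numerator: 5 = 5 + j0
Denominator: (j291) + 80 = 80 + j291
|N| = √(5² + 0²) ≈ 5, ∠N ≈ 0.00°
|D| = √(80² + 291²) ≈ 301.8, ∠D ≈ 74.63°
|T| = 5 / 301.8 ≈ 0.016567
Gain = 20 log₁₀(0.016567) ≈ -35.62 dB
∠T = 0.00° − 74.63° = -74.63°

ω = 255: -34.6 dB, -72.6°; ω = 291: -35.6 dB, -74.6°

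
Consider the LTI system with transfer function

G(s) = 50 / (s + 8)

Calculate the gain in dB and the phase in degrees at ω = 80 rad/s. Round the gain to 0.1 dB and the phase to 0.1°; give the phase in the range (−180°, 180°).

Substitute s = j80:
Numerator: 50 = 50 + j0
Denominator: (j80) + 8 = 8 + j80
|N| = √(50² + 0²) ≈ 50, ∠N ≈ 0.00°
|D| = √(8² + 80²) ≈ 80.399, ∠D ≈ 84.29°
|G| = 50 / 80.399 ≈ 0.6219
Gain = 20 log₁₀(0.6219) ≈ -4.13 dB
∠G = 0.00° − 84.29° = -84.29°

-4.1 dB, -84.3°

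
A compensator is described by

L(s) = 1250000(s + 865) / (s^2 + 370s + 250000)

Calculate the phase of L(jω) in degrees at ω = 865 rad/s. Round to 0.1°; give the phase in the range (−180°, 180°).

-102.3°

At s = jω = j865:
zero (s+865): 865 + j865 → |·| = √(865²+865²) = √1496450 ≈ 1223.3, ∠ = arctan(865/865) ≈ 45.00°
quadratic: (j865)² + 370·j865 + 250000 = -498225 + j320050 → |·| ≈ 5.9217e+05, ∠ ≈ 147.28°
∠L = 45.00° − 147.28° = -102.28°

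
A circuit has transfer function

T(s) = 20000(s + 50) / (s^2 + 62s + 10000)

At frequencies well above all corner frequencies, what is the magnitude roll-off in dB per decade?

Each pole contributes −20 dB/decade at high frequency; each zero contributes +20 dB/decade.
Net: 1 zero(s) − 2 pole(s) → -20 dB/decade.

-20 dB/decade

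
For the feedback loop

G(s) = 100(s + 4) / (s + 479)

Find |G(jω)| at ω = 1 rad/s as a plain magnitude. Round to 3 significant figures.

0.861

At s = jω = j1:
zero (s+4): 4 + j1 → |·| = √(4²+1²) = √17 ≈ 4.1231, ∠ = arctan(1/4) ≈ 14.04°
pole (s+479): 479 + j1 → |·| = √(479²+1²) = √229442 ≈ 479, ∠ = arctan(1/479) ≈ 0.12°
|G| = 100 · 4.1231 / 479 ≈ 0.86077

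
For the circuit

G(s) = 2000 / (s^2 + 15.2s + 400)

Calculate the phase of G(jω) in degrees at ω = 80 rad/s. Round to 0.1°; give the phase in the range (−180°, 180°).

At s = jω = j80:
quadratic: (j80)² + 15.2·j80 + 400 = -6000 + j1216 → |·| ≈ 6122, ∠ ≈ 168.54°
∠G = 0.00° − 168.54° = -168.54°

-168.5°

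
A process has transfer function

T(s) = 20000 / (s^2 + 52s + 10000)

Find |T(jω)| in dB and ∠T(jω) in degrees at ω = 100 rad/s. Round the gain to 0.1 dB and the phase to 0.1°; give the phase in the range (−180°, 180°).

11.7 dB, -90.0°

At s = jω = j100:
quadratic: (j100)² + 52·j100 + 10000 = 0 + j5200 → |·| ≈ 5200, ∠ ≈ 90.00°
|T| = 20000 / 5200 ≈ 3.8462
Gain = 20 log₁₀(3.8462) ≈ 11.70 dB
∠T = 0.00° − 90.00° = -90.00°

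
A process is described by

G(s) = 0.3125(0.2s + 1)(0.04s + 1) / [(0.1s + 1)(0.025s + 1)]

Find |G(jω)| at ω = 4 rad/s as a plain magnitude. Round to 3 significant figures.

At ω = 4 rad/s:
zero (1 + j4·0.2) = 1 + j0.8 → |·| ≈ 1.2806, ∠ ≈ 38.66°
zero (1 + j4·0.04) = 1 + j0.16 → |·| ≈ 1.0127, ∠ ≈ 9.09°
pole (1 + j4·0.1) = 1 + j0.4 → |·| ≈ 1.077, ∠ ≈ 21.80°
pole (1 + j4·0.025) = 1 + j0.1 → |·| ≈ 1.005, ∠ ≈ 5.71°
|G| = 0.3125 · 1.2806 · 1.0127 / (1.077 · 1.005) ≈ 0.37442

0.374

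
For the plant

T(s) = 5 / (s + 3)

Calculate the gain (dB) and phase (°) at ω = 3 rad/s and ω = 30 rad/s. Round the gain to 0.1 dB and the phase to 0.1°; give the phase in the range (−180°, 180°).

At s = jω = j3:
pole (s+3): 3 + j3 → |·| = √(3²+3²) = √18 ≈ 4.2426, ∠ = arctan(3/3) ≈ 45.00°
|T| = 5 / 4.2426 ≈ 1.1785
Gain = 20 log₁₀(1.1785) ≈ 1.43 dB
∠T = 0.00° − 45.00° = -45.00°

At s = jω = j30:
pole (s+3): 3 + j30 → |·| = √(3²+30²) = √909 ≈ 30.15, ∠ = arctan(30/3) ≈ 84.29°
|T| = 5 / 30.15 ≈ 0.16584
Gain = 20 log₁₀(0.16584) ≈ -15.61 dB
∠T = 0.00° − 84.29° = -84.29°

ω = 3: 1.4 dB, -45.0°; ω = 30: -15.6 dB, -84.3°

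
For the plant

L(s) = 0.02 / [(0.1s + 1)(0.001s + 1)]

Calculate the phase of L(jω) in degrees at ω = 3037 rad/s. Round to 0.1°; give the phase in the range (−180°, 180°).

-161.6°

At ω = 3037 rad/s:
pole (1 + j3037·0.1) = 1 + j303.7 → |·| ≈ 303.7, ∠ ≈ 89.81°
pole (1 + j3037·0.001) = 1 + j3.037 → |·| ≈ 3.1974, ∠ ≈ 71.77°
∠L = (0°) − (89.81° + 71.77°) = -161.58°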